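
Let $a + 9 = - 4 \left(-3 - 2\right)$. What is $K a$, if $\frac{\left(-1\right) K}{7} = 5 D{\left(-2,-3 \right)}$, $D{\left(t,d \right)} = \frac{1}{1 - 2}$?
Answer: $385$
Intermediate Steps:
$D{\left(t,d \right)} = -1$ ($D{\left(t,d \right)} = \frac{1}{-1} = -1$)
$a = 11$ ($a = -9 - 4 \left(-3 - 2\right) = -9 - -20 = -9 + 20 = 11$)
$K = 35$ ($K = - 7 \cdot 5 \left(-1\right) = \left(-7\right) \left(-5\right) = 35$)
$K a = 35 \cdot 11 = 385$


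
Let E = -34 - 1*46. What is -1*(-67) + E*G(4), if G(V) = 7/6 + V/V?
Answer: -319/3 ≈ -106.33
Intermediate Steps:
G(V) = 13/6 (G(V) = 7*(⅙) + 1 = 7/6 + 1 = 13/6)
E = -80 (E = -34 - 46 = -80)
-1*(-67) + E*G(4) = -1*(-67) - 80*13/6 = 67 - 520/3 = -319/3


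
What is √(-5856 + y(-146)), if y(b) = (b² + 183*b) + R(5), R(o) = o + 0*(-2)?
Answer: 11*I*√93 ≈ 106.08*I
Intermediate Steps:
R(o) = o (R(o) = o + 0 = o)
y(b) = 5 + b² + 183*b (y(b) = (b² + 183*b) + 5 = 5 + b² + 183*b)
√(-5856 + y(-146)) = √(-5856 + (5 + (-146)² + 183*(-146))) = √(-5856 + (5 + 21316 - 26718)) = √(-5856 - 5397) = √(-11253) = 11*I*√93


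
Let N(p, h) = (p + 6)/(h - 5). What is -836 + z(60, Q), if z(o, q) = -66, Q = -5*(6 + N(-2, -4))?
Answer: -902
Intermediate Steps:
N(p, h) = (6 + p)/(-5 + h)
Q = -250/9 (Q = -5*(6 + (6 - 2)/(-5 - 4)) = -5*(6 + 4/(-9)) = -5*(6 - ⅑*4) = -5*(6 - 4/9) = -5*50/9 = -250/9 ≈ -27.778)
-836 + z(60, Q) = -836 - 66 = -902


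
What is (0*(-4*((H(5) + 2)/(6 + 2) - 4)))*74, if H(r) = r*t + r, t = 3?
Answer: 0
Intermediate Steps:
H(r) = 4*r (H(r) = r*3 + r = 3*r + r = 4*r)
(0*(-4*((H(5) + 2)/(6 + 2) - 4)))*74 = (0*(-4*((4*5 + 2)/(6 + 2) - 4)))*74 = (0*(-4*((20 + 2)/8 - 4)))*74 = (0*(-4*(22*(⅛) - 4)))*74 = (0*(-4*(11/4 - 4)))*74 = (0*(-4*(-5/4)))*74 = (0*5)*74 = 0*74 = 0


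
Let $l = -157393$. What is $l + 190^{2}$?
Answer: $-121293$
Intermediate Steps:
$l + 190^{2} = -157393 + 190^{2} = -157393 + 36100 = -121293$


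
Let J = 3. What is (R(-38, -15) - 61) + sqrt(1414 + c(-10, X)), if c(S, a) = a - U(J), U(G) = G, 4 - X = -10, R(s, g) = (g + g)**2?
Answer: 839 + 5*sqrt(57) ≈ 876.75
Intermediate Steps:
R(s, g) = 4*g**2 (R(s, g) = (2*g)**2 = 4*g**2)
X = 14 (X = 4 - 1*(-10) = 4 + 10 = 14)
c(S, a) = -3 + a (c(S, a) = a - 1*3 = a - 3 = -3 + a)
(R(-38, -15) - 61) + sqrt(1414 + c(-10, X)) = (4*(-15)**2 - 61) + sqrt(1414 + (-3 + 14)) = (4*225 - 61) + sqrt(1414 + 11) = (900 - 61) + sqrt(1425) = 839 + 5*sqrt(57)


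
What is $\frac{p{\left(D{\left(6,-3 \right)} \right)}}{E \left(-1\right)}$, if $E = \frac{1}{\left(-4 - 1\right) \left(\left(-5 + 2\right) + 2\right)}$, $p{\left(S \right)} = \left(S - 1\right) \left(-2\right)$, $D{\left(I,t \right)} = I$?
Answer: $50$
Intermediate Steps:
$p{\left(S \right)} = 2 - 2 S$ ($p{\left(S \right)} = \left(-1 + S\right) \left(-2\right) = 2 - 2 S$)
$E = \frac{1}{5}$ ($E = \frac{1}{\left(-5\right) \left(-3 + 2\right)} = \frac{1}{\left(-5\right) \left(-1\right)} = \frac{1}{5} \approx 0.2$)
$\frac{p{\left(D{\left(6,-3 \right)} \right)}}{E \left(-1\right)} = \frac{2 - 12}{\frac{1}{5} \left(-1\right)} = \frac{2 - 12}{- \frac{1}{5}} = \left(-10\right) \left(-5\right) = 50$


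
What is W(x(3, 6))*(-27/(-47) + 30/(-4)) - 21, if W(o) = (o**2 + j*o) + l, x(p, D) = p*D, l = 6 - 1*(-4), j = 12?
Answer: -180012/47 ≈ -3830.0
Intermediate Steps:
l = 10 (l = 6 + 4 = 10)
x(p, D) = D*p
W(o) = 10 + o**2 + 12*o (W(o) = (o**2 + 12*o) + 10 = 10 + o**2 + 12*o)
W(x(3, 6))*(-27/(-47) + 30/(-4)) - 21 = (10 + (6*3)**2 + 12*(6*3))*(-27/(-47) + 30/(-4)) - 21 = (10 + 18**2 + 12*18)*(-27*(-1/47) + 30*(-1/4)) - 21 = (10 + 324 + 216)*(27/47 - 15/2) - 21 = 550*(-651/94) - 21 = -179025/47 - 21 = -180012/47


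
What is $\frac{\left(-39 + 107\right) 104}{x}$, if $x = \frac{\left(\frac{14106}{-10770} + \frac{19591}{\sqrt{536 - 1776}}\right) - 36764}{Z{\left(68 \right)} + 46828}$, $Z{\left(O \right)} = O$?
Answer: $- \frac{9743093471557827563520}{1080330115093402333} + \frac{8373818720245355520 i \sqrt{310}}{1080330115093402333} \approx -9018.6 + 136.47 i$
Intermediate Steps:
$x = - \frac{65993731}{84178320} - \frac{19591 i \sqrt{310}}{29075520}$ ($x = \frac{\left(\frac{14106}{-10770} + \frac{19591}{\sqrt{536 - 1776}}\right) - 36764}{68 + 46828} = \frac{\left(14106 \left(- \frac{1}{10770}\right) + \frac{19591}{\sqrt{-1240}}\right) - 36764}{46896} = \left(\left(- \frac{2351}{1795} + \frac{19591}{2 i \sqrt{310}}\right) - 36764\right) \frac{1}{46896} = \left(\left(- \frac{2351}{1795} + 19591 \left(- \frac{i \sqrt{310}}{620}\right)\right) - 36764\right) \frac{1}{46896} = \left(\left(- \frac{2351}{1795} - \frac{19591 i \sqrt{310}}{620}\right) - 36764\right) \frac{1}{46896} = \left(- \frac{65993731}{1795} - \frac{19591 i \sqrt{310}}{620}\right) \frac{1}{46896} = - \frac{65993731}{84178320} - \frac{19591 i \sqrt{310}}{29075520} \approx -0.78398 - 0.011863 i$)
$\frac{\left(-39 + 107\right) 104}{x} = \frac{\left(-39 + 107\right) 104}{- \frac{65993731}{84178320} - \frac{19591 i \sqrt{310}}{29075520}} = \frac{68 \cdot 104}{- \frac{65993731}{84178320} - \frac{19591 i \sqrt{310}}{29075520}} = \frac{7072}{- \frac{65993731}{84178320} - \frac{19591 i \sqrt{310}}{29075520}}$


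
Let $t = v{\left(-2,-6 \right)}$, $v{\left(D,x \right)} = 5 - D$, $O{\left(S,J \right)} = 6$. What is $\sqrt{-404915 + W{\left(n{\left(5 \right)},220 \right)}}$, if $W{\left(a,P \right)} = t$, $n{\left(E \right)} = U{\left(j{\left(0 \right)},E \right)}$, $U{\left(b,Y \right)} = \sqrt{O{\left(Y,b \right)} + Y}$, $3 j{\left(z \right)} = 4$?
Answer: $2 i \sqrt{101227} \approx 636.32 i$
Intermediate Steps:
$j{\left(z \right)} = \frac{4}{3}$ ($j{\left(z \right)} = \frac{1}{3} \cdot 4 = \frac{4}{3}$)
$U{\left(b,Y \right)} = \sqrt{6 + Y}$
$n{\left(E \right)} = \sqrt{6 + E}$
$t = 7$ ($t = 5 - -2 = 5 + 2 = 7$)
$W{\left(a,P \right)} = 7$
$\sqrt{-404915 + W{\left(n{\left(5 \right)},220 \right)}} = \sqrt{-404915 + 7} = \sqrt{-404908} = 2 i \sqrt{101227}$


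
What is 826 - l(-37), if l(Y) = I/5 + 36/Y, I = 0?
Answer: 30598/37 ≈ 826.97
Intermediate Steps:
l(Y) = 36/Y (l(Y) = 0/5 + 36/Y = 0*(⅕) + 36/Y = 0 + 36/Y = 36/Y)
826 - l(-37) = 826 - 36/(-37) = 826 - 36*(-1)/37 = 826 - 1*(-36/37) = 826 + 36/37 = 30598/37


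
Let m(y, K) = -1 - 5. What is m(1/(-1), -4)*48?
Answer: -288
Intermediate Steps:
m(y, K) = -6
m(1/(-1), -4)*48 = -6*48 = -288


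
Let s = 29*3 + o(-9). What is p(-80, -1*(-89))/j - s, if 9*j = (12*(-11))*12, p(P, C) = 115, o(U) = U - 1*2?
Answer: -13491/176 ≈ -76.653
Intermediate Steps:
o(U) = -2 + U (o(U) = U - 2 = -2 + U)
j = -176 (j = ((12*(-11))*12)/9 = (-132*12)/9 = (⅑)*(-1584) = -176)
s = 76 (s = 29*3 + (-2 - 9) = 87 - 11 = 76)
p(-80, -1*(-89))/j - s = 115/(-176) - 1*76 = 115*(-1/176) - 76 = -115/176 - 76 = -13491/176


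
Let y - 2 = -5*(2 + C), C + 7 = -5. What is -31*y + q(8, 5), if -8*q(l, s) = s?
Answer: -12901/8 ≈ -1612.6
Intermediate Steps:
C = -12 (C = -7 - 5 = -12)
q(l, s) = -s/8
y = 52 (y = 2 - 5*(2 - 12) = 2 - 5*(-10) = 2 + 50 = 52)
-31*y + q(8, 5) = -31*52 - 1/8*5 = -1612 - 5/8 = -12901/8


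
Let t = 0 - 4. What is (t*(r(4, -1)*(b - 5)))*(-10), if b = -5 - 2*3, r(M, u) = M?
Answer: -2560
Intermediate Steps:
b = -11 (b = -5 - 6 = -11)
t = -4
(t*(r(4, -1)*(b - 5)))*(-10) = -16*(-11 - 5)*(-10) = -16*(-16)*(-10) = -4*(-64)*(-10) = 256*(-10) = -2560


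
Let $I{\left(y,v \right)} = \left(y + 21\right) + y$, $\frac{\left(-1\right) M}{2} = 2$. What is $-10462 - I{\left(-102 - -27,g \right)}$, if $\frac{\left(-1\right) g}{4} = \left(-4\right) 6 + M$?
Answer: $-10333$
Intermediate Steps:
$M = -4$ ($M = \left(-2\right) 2 = -4$)
$g = 112$ ($g = - 4 \left(\left(-4\right) 6 - 4\right) = - 4 \left(-24 - 4\right) = \left(-4\right) \left(-28\right) = 112$)
$I{\left(y,v \right)} = 21 + 2 y$ ($I{\left(y,v \right)} = \left(21 + y\right) + y = 21 + 2 y$)
$-10462 - I{\left(-102 - -27,g \right)} = -10462 - \left(21 + 2 \left(-102 - -27\right)\right) = -10462 - \left(21 + 2 \left(-102 + 27\right)\right) = -10462 - \left(21 + 2 \left(-75\right)\right) = -10462 - \left(21 - 150\right) = -10462 - -129 = -10462 + 129 = -10333$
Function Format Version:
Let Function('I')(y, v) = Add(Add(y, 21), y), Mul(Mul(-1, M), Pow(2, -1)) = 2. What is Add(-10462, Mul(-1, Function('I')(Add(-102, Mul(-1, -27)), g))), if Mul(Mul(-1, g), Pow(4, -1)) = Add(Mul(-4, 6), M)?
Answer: -10333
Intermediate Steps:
M = -4 (M = Mul(-2, 2) = -4)
g = 112 (g = Mul(-4, Add(Mul(-4, 6), -4)) = Mul(-4, Add(-24, -4)) = Mul(-4, -28) = 112)
Function('I')(y, v) = Add(21, Mul(2, y)) (Function('I')(y, v) = Add(Add(21, y), y) = Add(21, Mul(2, y)))
Add(-10462, Mul(-1, Function('I')(Add(-102, Mul(-1, -27)), g))) = Add(-10462, Mul(-1, Add(21, Mul(2, Add(-102, Mul(-1, -27)))))) = Add(-10462, Mul(-1, Add(21, Mul(2, Add(-102, 27))))) = Add(-10462, Mul(-1, Add(21, Mul(2, -75)))) = Add(-10462, Mul(-1, Add(21, -150))) = Add(-10462, Mul(-1, -129)) = Add(-10462, 129) = -10333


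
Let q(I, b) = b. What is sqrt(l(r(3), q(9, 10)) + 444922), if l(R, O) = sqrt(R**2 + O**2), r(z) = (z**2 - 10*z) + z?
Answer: sqrt(444922 + 2*sqrt(106)) ≈ 667.04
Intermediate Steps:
r(z) = z**2 - 9*z
l(R, O) = sqrt(O**2 + R**2)
sqrt(l(r(3), q(9, 10)) + 444922) = sqrt(sqrt(10**2 + (3*(-9 + 3))**2) + 444922) = sqrt(sqrt(100 + (3*(-6))**2) + 444922) = sqrt(sqrt(100 + (-18)**2) + 444922) = sqrt(sqrt(100 + 324) + 444922) = sqrt(sqrt(424) + 444922) = sqrt(2*sqrt(106) + 444922) = sqrt(444922 + 2*sqrt(106))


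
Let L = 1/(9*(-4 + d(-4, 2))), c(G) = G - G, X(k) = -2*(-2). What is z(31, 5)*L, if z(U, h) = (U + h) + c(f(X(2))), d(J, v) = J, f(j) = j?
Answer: -1/2 ≈ -0.50000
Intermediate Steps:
X(k) = 4
c(G) = 0
z(U, h) = U + h (z(U, h) = (U + h) + 0 = U + h)
L = -1/72 (L = 1/(9*(-4 - 4)) = 1/(9*(-8)) = 1/(-72) = -1/72 ≈ -0.013889)
z(31, 5)*L = (31 + 5)*(-1/72) = 36*(-1/72) = -1/2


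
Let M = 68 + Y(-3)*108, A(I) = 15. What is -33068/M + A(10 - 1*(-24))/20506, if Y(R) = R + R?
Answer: 169525277/2973370 ≈ 57.015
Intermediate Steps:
Y(R) = 2*R
M = -580 (M = 68 + (2*(-3))*108 = 68 - 6*108 = 68 - 648 = -580)
-33068/M + A(10 - 1*(-24))/20506 = -33068/(-580) + 15/20506 = -33068*(-1/580) + 15*(1/20506) = 8267/145 + 15/20506 = 169525277/2973370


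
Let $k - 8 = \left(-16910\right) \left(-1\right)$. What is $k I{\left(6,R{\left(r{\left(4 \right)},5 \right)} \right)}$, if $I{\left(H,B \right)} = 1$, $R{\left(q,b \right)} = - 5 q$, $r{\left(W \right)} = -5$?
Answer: $16918$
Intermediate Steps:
$k = 16918$ ($k = 8 - -16910 = 8 + 16910 = 16918$)
$k I{\left(6,R{\left(r{\left(4 \right)},5 \right)} \right)} = 16918 \cdot 1 = 16918$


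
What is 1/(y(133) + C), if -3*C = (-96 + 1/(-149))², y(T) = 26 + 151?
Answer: -66603/192844294 ≈ -0.00034537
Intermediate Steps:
y(T) = 177
C = -204633025/66603 (C = -(-96 + 1/(-149))²/3 = -(-96 - 1/149)²/3 = -(-14305/149)²/3 = -⅓*204633025/22201 = -204633025/66603 ≈ -3072.4)
1/(y(133) + C) = 1/(177 - 204633025/66603) = 1/(-192844294/66603) = -66603/192844294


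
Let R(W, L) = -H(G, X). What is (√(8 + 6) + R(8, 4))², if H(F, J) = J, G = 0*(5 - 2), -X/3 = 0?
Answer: 14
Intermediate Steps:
X = 0 (X = -3*0 = 0)
G = 0 (G = 0*3 = 0)
R(W, L) = 0 (R(W, L) = -1*0 = 0)
(√(8 + 6) + R(8, 4))² = (√(8 + 6) + 0)² = (√14 + 0)² = (√14)² = 14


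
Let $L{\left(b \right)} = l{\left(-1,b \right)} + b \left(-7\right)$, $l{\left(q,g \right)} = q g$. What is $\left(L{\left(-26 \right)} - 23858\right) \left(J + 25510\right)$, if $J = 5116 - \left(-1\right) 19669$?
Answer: $-1189476750$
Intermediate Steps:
$J = 24785$ ($J = 5116 - -19669 = 5116 + 19669 = 24785$)
$l{\left(q,g \right)} = g q$
$L{\left(b \right)} = - 8 b$ ($L{\left(b \right)} = b \left(-1\right) + b \left(-7\right) = - b - 7 b = - 8 b$)
$\left(L{\left(-26 \right)} - 23858\right) \left(J + 25510\right) = \left(\left(-8\right) \left(-26\right) - 23858\right) \left(24785 + 25510\right) = \left(208 - 23858\right) 50295 = \left(-23650\right) 50295 = -1189476750$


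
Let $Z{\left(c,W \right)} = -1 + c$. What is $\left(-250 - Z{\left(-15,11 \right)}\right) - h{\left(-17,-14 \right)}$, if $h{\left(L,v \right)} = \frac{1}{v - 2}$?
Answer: $- \frac{3743}{16} \approx -233.94$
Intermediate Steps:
$h{\left(L,v \right)} = \frac{1}{-2 + v}$
$\left(-250 - Z{\left(-15,11 \right)}\right) - h{\left(-17,-14 \right)} = \left(-250 - \left(-1 - 15\right)\right) - \frac{1}{-2 - 14} = \left(-250 - -16\right) - \frac{1}{-16} = \left(-250 + 16\right) - - \frac{1}{16} = -234 + \frac{1}{16} = - \frac{3743}{16}$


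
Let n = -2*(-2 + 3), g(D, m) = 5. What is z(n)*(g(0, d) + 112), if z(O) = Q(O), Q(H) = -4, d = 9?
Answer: -468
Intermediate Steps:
n = -2 (n = -2*1 = -2)
z(O) = -4
z(n)*(g(0, d) + 112) = -4*(5 + 112) = -4*117 = -468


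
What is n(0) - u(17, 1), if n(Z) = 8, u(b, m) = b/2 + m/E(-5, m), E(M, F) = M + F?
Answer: -¼ ≈ -0.25000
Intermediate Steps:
E(M, F) = F + M
u(b, m) = b/2 + m/(-5 + m) (u(b, m) = b/2 + m/(m - 5) = b*(½) + m/(-5 + m) = b/2 + m/(-5 + m))
n(0) - u(17, 1) = 8 - (1 + (½)*17*(-5 + 1))/(-5 + 1) = 8 - (1 + (½)*17*(-4))/(-4) = 8 - (-1)*(1 - 34)/4 = 8 - (-1)*(-33)/4 = 8 - 1*33/4 = 8 - 33/4 = -¼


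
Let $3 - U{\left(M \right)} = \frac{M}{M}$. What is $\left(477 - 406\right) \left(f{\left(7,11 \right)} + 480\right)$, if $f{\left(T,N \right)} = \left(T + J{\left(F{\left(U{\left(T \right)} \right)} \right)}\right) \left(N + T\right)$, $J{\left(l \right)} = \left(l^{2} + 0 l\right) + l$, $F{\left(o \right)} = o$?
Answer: $50694$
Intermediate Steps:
$U{\left(M \right)} = 2$ ($U{\left(M \right)} = 3 - \frac{M}{M} = 3 - 1 = 2$)
$J{\left(l \right)} = l + l^{2}$ ($J{\left(l \right)} = \left(l^{2} + 0\right) + l = l^{2} + l = l + l^{2}$)
$f{\left(T,N \right)} = \left(6 + T\right) \left(N + T\right)$ ($f{\left(T,N \right)} = \left(T + 2 \left(1 + 2\right)\right) \left(N + T\right) = \left(T + 2 \cdot 3\right) \left(N + T\right) = \left(T + 6\right) \left(N + T\right) = \left(6 + T\right) \left(N + T\right)$)
$\left(477 - 406\right) \left(f{\left(7,11 \right)} + 480\right) = \left(477 - 406\right) \left(\left(7^{2} + 6 \cdot 11 + 6 \cdot 7 + 11 \cdot 7\right) + 480\right) = 71 \left(\left(49 + 66 + 42 + 77\right) + 480\right) = 71 \left(234 + 480\right) = 71 \cdot 714 = 50694$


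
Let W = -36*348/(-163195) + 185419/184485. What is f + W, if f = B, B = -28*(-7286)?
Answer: 1228421492043677/6021405915 ≈ 2.0401e+5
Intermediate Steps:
B = 204008
f = 204008
W = 6514136357/6021405915 (W = -12528*(-1/163195) + 185419*(1/184485) = 12528/163195 + 185419/184485 = 6514136357/6021405915 ≈ 1.0818)
f + W = 204008 + 6514136357/6021405915 = 1228421492043677/6021405915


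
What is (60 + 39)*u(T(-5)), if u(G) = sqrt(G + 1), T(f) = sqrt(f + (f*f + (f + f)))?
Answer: 99*sqrt(1 + sqrt(10)) ≈ 201.98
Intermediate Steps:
T(f) = sqrt(f**2 + 3*f) (T(f) = sqrt(f + (f**2 + 2*f)) = sqrt(f**2 + 3*f))
u(G) = sqrt(1 + G)
(60 + 39)*u(T(-5)) = (60 + 39)*sqrt(1 + sqrt(-5*(3 - 5))) = 99*sqrt(1 + sqrt(-5*(-2))) = 99*sqrt(1 + sqrt(10))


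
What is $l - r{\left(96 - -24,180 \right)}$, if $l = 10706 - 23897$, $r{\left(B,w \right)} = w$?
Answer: $-13371$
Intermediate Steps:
$l = -13191$
$l - r{\left(96 - -24,180 \right)} = -13191 - 180 = -13371$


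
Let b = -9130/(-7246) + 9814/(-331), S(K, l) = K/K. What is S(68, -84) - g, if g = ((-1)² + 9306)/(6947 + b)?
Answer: -2864187787/8296887604 ≈ -0.34521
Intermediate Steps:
S(K, l) = 1
b = -34045107/1199213 (b = -9130*(-1/7246) + 9814*(-1/331) = 4565/3623 - 9814/331 = -34045107/1199213 ≈ -28.390)
g = 11161075391/8296887604 (g = ((-1)² + 9306)/(6947 - 34045107/1199213) = (1 + 9306)/(8296887604/1199213) = 9307*(1199213/8296887604) = 11161075391/8296887604 ≈ 1.3452)
S(68, -84) - g = 1 - 1*11161075391/8296887604 = 1 - 11161075391/8296887604 = -2864187787/8296887604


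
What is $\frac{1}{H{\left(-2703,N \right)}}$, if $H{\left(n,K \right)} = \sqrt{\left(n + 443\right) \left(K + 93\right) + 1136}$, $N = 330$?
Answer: $- \frac{i \sqrt{238711}}{477422} \approx - 0.0010234 i$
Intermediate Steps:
$H{\left(n,K \right)} = \sqrt{1136 + \left(93 + K\right) \left(443 + n\right)}$ ($H{\left(n,K \right)} = \sqrt{\left(443 + n\right) \left(93 + K\right) + 1136} = \sqrt{\left(93 + K\right) \left(443 + n\right) + 1136} = \sqrt{1136 + \left(93 + K\right) \left(443 + n\right)}$)
$\frac{1}{H{\left(-2703,N \right)}} = \frac{1}{\sqrt{42335 + 93 \left(-2703\right) + 443 \cdot 330 + 330 \left(-2703\right)}} = \frac{1}{\sqrt{42335 - 251379 + 146190 - 891990}} = \frac{1}{\sqrt{-954844}} = \frac{1}{2 i \sqrt{238711}} = - \frac{i \sqrt{238711}}{477422}$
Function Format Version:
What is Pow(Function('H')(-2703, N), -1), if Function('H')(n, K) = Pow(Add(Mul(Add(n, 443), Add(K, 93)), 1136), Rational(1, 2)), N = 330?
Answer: Mul(Rational(-1, 477422), I, Pow(238711, Rational(1, 2))) ≈ Mul(-0.0010234, I)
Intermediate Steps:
Function('H')(n, K) = Pow(Add(1136, Mul(Add(93, K), Add(443, n))), Rational(1, 2)) (Function('H')(n, K) = Pow(Add(Mul(Add(443, n), Add(93, K)), 1136), Rational(1, 2)) = Pow(Add(Mul(Add(93, K), Add(443, n)), 1136), Rational(1, 2)) = Pow(Add(1136, Mul(Add(93, K), Add(443, n))), Rational(1, 2)))
Pow(Function('H')(-2703, N), -1) = Pow(Pow(Add(42335, Mul(93, -2703), Mul(443, 330), Mul(330, -2703)), Rational(1, 2)), -1) = Pow(Pow(Add(42335, -251379, 146190, -891990), Rational(1, 2)), -1) = Pow(Pow(-954844, Rational(1, 2)), -1) = Pow(Mul(2, I, Pow(238711, Rational(1, 2))), -1) = Mul(Rational(-1, 477422), I, Pow(238711, Rational(1, 2)))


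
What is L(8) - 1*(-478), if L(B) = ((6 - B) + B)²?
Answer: 514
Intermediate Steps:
L(B) = 36 (L(B) = 6² = 36)
L(8) - 1*(-478) = 36 - 1*(-478) = 36 + 478 = 514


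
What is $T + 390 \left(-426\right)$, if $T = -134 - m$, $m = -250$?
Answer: $-166024$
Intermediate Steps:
$T = 116$ ($T = -134 - -250 = -134 + 250 = 116$)
$T + 390 \left(-426\right) = 116 + 390 \left(-426\right) = 116 - 166140 = -166024$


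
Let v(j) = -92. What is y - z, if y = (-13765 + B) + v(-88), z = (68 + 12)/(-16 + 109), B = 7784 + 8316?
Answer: 208519/93 ≈ 2242.1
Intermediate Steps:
B = 16100
z = 80/93 ≈ 0.86022
y = 2243 (y = (-13765 + 16100) - 92 = 2335 - 92 = 2243)
y - z = 2243 - 1*80/93 = 2243 - 80/93 = 208519/93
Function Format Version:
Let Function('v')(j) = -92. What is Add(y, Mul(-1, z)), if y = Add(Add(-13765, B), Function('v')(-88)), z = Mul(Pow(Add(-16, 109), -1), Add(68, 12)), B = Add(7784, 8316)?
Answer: Rational(208519, 93) ≈ 2242.1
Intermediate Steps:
B = 16100
z = Rational(80, 93) (z = Mul(Pow(93, -1), 80) = Mul(Rational(1, 93), 80) = Rational(80, 93) ≈ 0.86022)
y = 2243 (y = Add(Add(-13765, 16100), -92) = Add(2335, -92) = 2243)
Add(y, Mul(-1, z)) = Add(2243, Mul(-1, Rational(80, 93))) = Add(2243, Rational(-80, 93)) = Rational(208519, 93)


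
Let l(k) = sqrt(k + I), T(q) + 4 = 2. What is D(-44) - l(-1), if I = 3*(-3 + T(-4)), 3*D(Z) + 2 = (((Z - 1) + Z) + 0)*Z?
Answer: 3914/3 - 4*I ≈ 1304.7 - 4.0*I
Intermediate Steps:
T(q) = -2 (T(q) = -4 + 2 = -2)
D(Z) = -2/3 + Z*(-1 + 2*Z)/3 (D(Z) = -2/3 + ((((Z - 1) + Z) + 0)*Z)/3 = -2/3 + ((((-1 + Z) + Z) + 0)*Z)/3 = -2/3 + (((-1 + 2*Z) + 0)*Z)/3 = -2/3 + ((-1 + 2*Z)*Z)/3 = -2/3 + (Z*(-1 + 2*Z))/3 = -2/3 + Z*(-1 + 2*Z)/3)
I = -15 (I = 3*(-3 - 2) = 3*(-5) = -15)
l(k) = sqrt(-15 + k) (l(k) = sqrt(k - 15) = sqrt(-15 + k))
D(-44) - l(-1) = (-2/3 - 1/3*(-44) + (2/3)*(-44)**2) - sqrt(-15 - 1) = (-2/3 + 44/3 + (2/3)*1936) - sqrt(-16) = (-2/3 + 44/3 + 3872/3) - 4*I = 3914/3 - 4*I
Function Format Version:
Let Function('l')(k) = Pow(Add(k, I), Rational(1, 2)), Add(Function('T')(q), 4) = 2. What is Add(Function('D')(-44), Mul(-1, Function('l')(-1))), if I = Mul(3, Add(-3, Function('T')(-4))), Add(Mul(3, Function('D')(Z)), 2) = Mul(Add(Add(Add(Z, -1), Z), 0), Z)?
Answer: Add(Rational(3914, 3), Mul(-4, I)) ≈ Add(1304.7, Mul(-4.0000, I))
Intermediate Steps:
Function('T')(q) = -2 (Function('T')(q) = Add(-4, 2) = -2)
Function('D')(Z) = Add(Rational(-2, 3), Mul(Rational(1, 3), Z, Add(-1, Mul(2, Z)))) (Function('D')(Z) = Add(Rational(-2, 3), Mul(Rational(1, 3), Mul(Add(Add(Add(Z, -1), Z), 0), Z))) = Add(Rational(-2, 3), Mul(Rational(1, 3), Mul(Add(Add(Add(-1, Z), Z), 0), Z))) = Add(Rational(-2, 3), Mul(Rational(1, 3), Mul(Add(Add(-1, Mul(2, Z)), 0), Z))) = Add(Rational(-2, 3), Mul(Rational(1, 3), Mul(Add(-1, Mul(2, Z)), Z))) = Add(Rational(-2, 3), Mul(Rational(1, 3), Mul(Z, Add(-1, Mul(2, Z))))) = Add(Rational(-2, 3), Mul(Rational(1, 3), Z, Add(-1, Mul(2, Z)))))
I = -15 (I = Mul(3, Add(-3, -2)) = Mul(3, -5) = -15)
Function('l')(k) = Pow(Add(-15, k), Rational(1, 2)) (Function('l')(k) = Pow(Add(k, -15), Rational(1, 2)) = Pow(Add(-15, k), Rational(1, 2)))
Add(Function('D')(-44), Mul(-1, Function('l')(-1))) = Add(Add(Rational(-2, 3), Mul(Rational(-1, 3), -44), Mul(Rational(2, 3), Pow(-44, 2))), Mul(-1, Pow(Add(-15, -1), Rational(1, 2)))) = Add(Add(Rational(-2, 3), Rational(44, 3), Mul(Rational(2, 3), 1936)), Mul(-1, Pow(-16, Rational(1, 2)))) = Add(Add(Rational(-2, 3), Rational(44, 3), Rational(3872, 3)), Mul(-1, Mul(4, I))) = Add(Rational(3914, 3), Mul(-4, I))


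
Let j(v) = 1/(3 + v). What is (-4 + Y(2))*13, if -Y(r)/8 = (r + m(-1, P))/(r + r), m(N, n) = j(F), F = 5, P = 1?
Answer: -429/4 ≈ -107.25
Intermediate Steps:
m(N, n) = ⅛ (m(N, n) = 1/(3 + 5) = 1/8 = ⅛)
Y(r) = -4*(⅛ + r)/r (Y(r) = -8*(r + ⅛)/(r + r) = -8*(⅛ + r)/(2*r) = -8*(⅛ + r)*1/(2*r) = -4*(⅛ + r)/r)
(-4 + Y(2))*13 = (-4 + (-4 - ½/2))*13 = (-4 + (-4 - ½*½))*13 = (-4 + (-4 - ¼))*13 = (-4 - 17/4)*13 = -33/4*13 = -429/4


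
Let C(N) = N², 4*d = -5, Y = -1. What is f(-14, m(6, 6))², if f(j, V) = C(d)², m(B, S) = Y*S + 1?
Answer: 390625/65536 ≈ 5.9605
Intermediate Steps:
d = -5/4 (d = (¼)*(-5) = -5/4 ≈ -1.2500)
m(B, S) = 1 - S (m(B, S) = -S + 1 = 1 - S)
f(j, V) = 625/256 (f(j, V) = ((-5/4)²)² = (25/16)² = 625/256)
f(-14, m(6, 6))² = (625/256)² = 390625/65536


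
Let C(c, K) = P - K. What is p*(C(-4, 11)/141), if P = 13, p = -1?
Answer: -2/141 ≈ -0.014184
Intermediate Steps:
C(c, K) = 13 - K
p*(C(-4, 11)/141) = -(13 - 1*11)/141 = -(13 - 11)/141 = -2/141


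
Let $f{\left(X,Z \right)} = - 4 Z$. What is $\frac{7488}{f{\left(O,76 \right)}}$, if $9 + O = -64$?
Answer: $- \frac{468}{19} \approx -24.632$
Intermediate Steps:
$O = -73$ ($O = -9 - 64 = -73$)
$\frac{7488}{f{\left(O,76 \right)}} = \frac{7488}{\left(-4\right) 76} = \frac{7488}{-304} = 7488 \left(- \frac{1}{304}\right) = - \frac{468}{19}$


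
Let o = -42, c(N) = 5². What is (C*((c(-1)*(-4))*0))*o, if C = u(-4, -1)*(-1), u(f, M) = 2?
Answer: 0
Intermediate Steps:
c(N) = 25
C = -2 (C = 2*(-1) = -2)
(C*((c(-1)*(-4))*0))*o = -2*25*(-4)*0*(-42) = -(-200)*0*(-42) = -2*0*(-42) = 0*(-42) = 0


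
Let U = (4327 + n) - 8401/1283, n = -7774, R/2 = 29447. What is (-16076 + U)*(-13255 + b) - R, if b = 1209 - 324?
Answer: 309872230698/1283 ≈ 2.4152e+8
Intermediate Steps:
R = 58894 (R = 2*29447 = 58894)
b = 885
U = -4430902/1283 (U = (4327 - 7774) - 8401/1283 = -3447 - 8401*1/1283 = -3447 - 8401/1283 = -4430902/1283 ≈ -3453.5)
(-16076 + U)*(-13255 + b) - R = (-16076 - 4430902/1283)*(-13255 + 885) - 1*58894 = -25056410/1283*(-12370) - 58894 = 309947791700/1283 - 58894 = 309872230698/1283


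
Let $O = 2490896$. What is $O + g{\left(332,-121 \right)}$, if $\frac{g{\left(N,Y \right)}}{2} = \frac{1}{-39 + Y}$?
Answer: $\frac{199271679}{80} \approx 2.4909 \cdot 10^{6}$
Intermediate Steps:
$g{\left(N,Y \right)} = \frac{2}{-39 + Y}$
$O + g{\left(332,-121 \right)} = 2490896 + \frac{2}{-39 - 121} = 2490896 + \frac{2}{-160} = 2490896 + 2 \left(- \frac{1}{160}\right) = 2490896 - \frac{1}{80} = \frac{199271679}{80}$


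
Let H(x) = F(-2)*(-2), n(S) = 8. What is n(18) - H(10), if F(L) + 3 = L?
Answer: -2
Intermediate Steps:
F(L) = -3 + L
H(x) = 10 (H(x) = (-3 - 2)*(-2) = -5*(-2) = 10)
n(18) - H(10) = 8 - 1*10 = 8 - 10 = -2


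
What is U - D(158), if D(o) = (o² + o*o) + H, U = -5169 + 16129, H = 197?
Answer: -39165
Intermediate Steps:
U = 10960
D(o) = 197 + 2*o² (D(o) = (o² + o*o) + 197 = (o² + o²) + 197 = 2*o² + 197 = 197 + 2*o²)
U - D(158) = 10960 - (197 + 2*158²) = 10960 - (197 + 2*24964) = 10960 - (197 + 49928) = 10960 - 1*50125 = 10960 - 50125 = -39165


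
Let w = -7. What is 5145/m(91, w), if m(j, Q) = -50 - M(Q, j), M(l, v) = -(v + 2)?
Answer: 5145/43 ≈ 119.65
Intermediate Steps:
M(l, v) = -2 - v (M(l, v) = -(2 + v) = -2 - v)
m(j, Q) = -48 + j (m(j, Q) = -50 - (-2 - j) = -50 + (2 + j) = -48 + j)
5145/m(91, w) = 5145/(-48 + 91) = 5145/43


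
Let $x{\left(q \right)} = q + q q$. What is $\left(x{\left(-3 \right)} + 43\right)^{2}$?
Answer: $2401$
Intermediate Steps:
$x{\left(q \right)} = q + q^{2}$
$\left(x{\left(-3 \right)} + 43\right)^{2} = \left(- 3 \left(1 - 3\right) + 43\right)^{2} = \left(\left(-3\right) \left(-2\right) + 43\right)^{2} = \left(6 + 43\right)^{2} = 49^{2} = 2401$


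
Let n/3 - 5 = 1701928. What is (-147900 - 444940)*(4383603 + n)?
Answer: -5625697081680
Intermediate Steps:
n = 5105799 (n = 15 + 3*1701928 = 15 + 5105784 = 5105799)
(-147900 - 444940)*(4383603 + n) = (-147900 - 444940)*(4383603 + 5105799) = -592840*9489402 = -5625697081680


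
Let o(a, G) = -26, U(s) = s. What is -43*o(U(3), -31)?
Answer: 1118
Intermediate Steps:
-43*o(U(3), -31) = -43*(-26) = 1118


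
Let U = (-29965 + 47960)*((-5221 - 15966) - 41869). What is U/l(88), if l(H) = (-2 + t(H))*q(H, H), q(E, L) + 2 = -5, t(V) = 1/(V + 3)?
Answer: -14751005360/181 ≈ -8.1497e+7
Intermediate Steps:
t(V) = 1/(3 + V)
U = -1134692720 (U = 17995*(-21187 - 41869) = 17995*(-63056) = -1134692720)
q(E, L) = -7 (q(E, L) = -2 - 5 = -7)
l(H) = 14 - 7/(3 + H) (l(H) = (-2 + 1/(3 + H))*(-7) = 14 - 7/(3 + H))
U/l(88) = -1134692720*(3 + 88)/(7*(5 + 2*88)) = -1134692720*13/(5 + 176) = -1134692720/(7*(1/91)*181) = -1134692720/181/13 = -1134692720*13/181 = -14751005360/181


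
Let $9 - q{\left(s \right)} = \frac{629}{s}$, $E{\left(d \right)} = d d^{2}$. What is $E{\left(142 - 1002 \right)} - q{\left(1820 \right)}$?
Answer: $- \frac{1157621935751}{1820} \approx -6.3606 \cdot 10^{8}$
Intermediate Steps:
$E{\left(d \right)} = d^{3}$
$q{\left(s \right)} = 9 - \frac{629}{s}$
$E{\left(142 - 1002 \right)} - q{\left(1820 \right)} = \left(142 - 1002\right)^{3} - \left(9 - \frac{629}{1820}\right) = \left(-860\right)^{3} - \left(9 - \frac{629}{1820}\right) = -636056000 - \frac{15751}{1820} = - \frac{1157621935751}{1820}$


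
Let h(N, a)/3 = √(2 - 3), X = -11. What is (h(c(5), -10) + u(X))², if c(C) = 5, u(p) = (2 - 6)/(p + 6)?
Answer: -209/25 + 24*I/5 ≈ -8.36 + 4.8*I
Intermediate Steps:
u(p) = -4/(6 + p)
h(N, a) = 3*I (h(N, a) = 3*√(2 - 3) = 3*√(-1) = 3*I)
(h(c(5), -10) + u(X))² = (3*I - 4/(6 - 11))² = (3*I - 4/(-5))² = (3*I - 4*(-⅕))² = (3*I + ⅘)² = (⅘ + 3*I)²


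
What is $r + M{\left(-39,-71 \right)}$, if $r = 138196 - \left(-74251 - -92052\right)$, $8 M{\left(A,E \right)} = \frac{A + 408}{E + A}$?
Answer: $\frac{105947231}{880} \approx 1.2039 \cdot 10^{5}$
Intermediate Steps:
$M{\left(A,E \right)} = \frac{408 + A}{8 \left(A + E\right)}$ ($M{\left(A,E \right)} = \frac{\left(A + 408\right) \frac{1}{E + A}}{8} = \frac{\left(408 + A\right) \frac{1}{A + E}}{8} = \frac{\frac{1}{A + E} \left(408 + A\right)}{8} = \frac{408 + A}{8 \left(A + E\right)}$)
$r = 120395$ ($r = 138196 - \left(-74251 + 92052\right) = 138196 - 17801 = 120395$)
$r + M{\left(-39,-71 \right)} = 120395 + \frac{51 + \frac{1}{8} \left(-39\right)}{-39 - 71} = 120395 + \frac{51 - \frac{39}{8}}{-110} = 120395 - \frac{369}{880} = \frac{105947231}{880}$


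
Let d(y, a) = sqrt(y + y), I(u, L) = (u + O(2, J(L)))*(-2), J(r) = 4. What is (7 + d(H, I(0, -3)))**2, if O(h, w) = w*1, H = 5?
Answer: (7 + sqrt(10))**2 ≈ 103.27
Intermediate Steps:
O(h, w) = w
I(u, L) = -8 - 2*u (I(u, L) = (u + 4)*(-2) = (4 + u)*(-2) = -8 - 2*u)
d(y, a) = sqrt(2)*sqrt(y) (d(y, a) = sqrt(2*y) = sqrt(2)*sqrt(y))
(7 + d(H, I(0, -3)))**2 = (7 + sqrt(2)*sqrt(5))**2 = (7 + sqrt(10))**2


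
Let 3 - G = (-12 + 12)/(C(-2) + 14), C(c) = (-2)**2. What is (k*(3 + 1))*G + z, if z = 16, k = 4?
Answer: 64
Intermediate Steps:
C(c) = 4
G = 3 (G = 3 - (-12 + 12)/(4 + 14) = 3 - 0/18 = 3 - 1*0 = 3 + 0 = 3)
(k*(3 + 1))*G + z = (4*(3 + 1))*3 + 16 = (4*4)*3 + 16 = 16*3 + 16 = 48 + 16 = 64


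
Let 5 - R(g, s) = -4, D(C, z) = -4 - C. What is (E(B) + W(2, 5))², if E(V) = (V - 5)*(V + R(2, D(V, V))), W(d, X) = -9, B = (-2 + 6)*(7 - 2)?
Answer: 181476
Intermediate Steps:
B = 20 (B = 4*5 = 20)
R(g, s) = 9 (R(g, s) = 5 - 1*(-4) = 5 + 4 = 9)
E(V) = (-5 + V)*(9 + V) (E(V) = (V - 5)*(V + 9) = (-5 + V)*(9 + V))
(E(B) + W(2, 5))² = ((-45 + 20² + 4*20) - 9)² = ((-45 + 400 + 80) - 9)² = (435 - 9)² = 426² = 181476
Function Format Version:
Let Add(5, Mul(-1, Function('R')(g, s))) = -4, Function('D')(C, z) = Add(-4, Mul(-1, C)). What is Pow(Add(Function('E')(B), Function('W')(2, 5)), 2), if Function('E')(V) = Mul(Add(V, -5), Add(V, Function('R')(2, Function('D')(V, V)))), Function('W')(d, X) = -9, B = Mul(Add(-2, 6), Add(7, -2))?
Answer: 181476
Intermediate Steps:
B = 20 (B = Mul(4, 5) = 20)
Function('R')(g, s) = 9 (Function('R')(g, s) = Add(5, Mul(-1, -4)) = Add(5, 4) = 9)
Function('E')(V) = Mul(Add(-5, V), Add(9, V)) (Function('E')(V) = Mul(Add(V, -5), Add(V, 9)) = Mul(Add(-5, V), Add(9, V)))
Pow(Add(Function('E')(B), Function('W')(2, 5)), 2) = Pow(Add(Add(-45, Pow(20, 2), Mul(4, 20)), -9), 2) = Pow(Add(Add(-45, 400, 80), -9), 2) = Pow(Add(435, -9), 2) = Pow(426, 2) = 181476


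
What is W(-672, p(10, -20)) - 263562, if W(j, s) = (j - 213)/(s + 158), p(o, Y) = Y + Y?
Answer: -527139/2 ≈ -2.6357e+5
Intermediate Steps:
p(o, Y) = 2*Y
W(j, s) = (-213 + j)/(158 + s)
W(-672, p(10, -20)) - 263562 = (-213 - 672)/(158 + 2*(-20)) - 263562 = -885/(158 - 40) - 263562 = -885/118 - 263562 = (1/118)*(-885) - 263562 = -15/2 - 263562 = -527139/2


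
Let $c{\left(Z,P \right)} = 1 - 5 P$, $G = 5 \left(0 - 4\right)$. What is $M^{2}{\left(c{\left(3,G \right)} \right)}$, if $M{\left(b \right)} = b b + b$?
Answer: $106131204$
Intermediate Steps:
$G = -20$ ($G = 5 \left(-4\right) = -20$)
$M{\left(b \right)} = b + b^{2}$ ($M{\left(b \right)} = b^{2} + b = b + b^{2}$)
$M^{2}{\left(c{\left(3,G \right)} \right)} = \left(\left(1 - -100\right) \left(1 + \left(1 - -100\right)\right)\right)^{2} = \left(\left(1 + 100\right) \left(1 + \left(1 + 100\right)\right)\right)^{2} = \left(101 \left(1 + 101\right)\right)^{2} = \left(101 \cdot 102\right)^{2} = 10302^{2} = 106131204$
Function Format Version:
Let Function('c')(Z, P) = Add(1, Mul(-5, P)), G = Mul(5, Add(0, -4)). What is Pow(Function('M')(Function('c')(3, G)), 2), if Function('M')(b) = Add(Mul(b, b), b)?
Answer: 106131204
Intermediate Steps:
G = -20 (G = Mul(5, -4) = -20)
Function('M')(b) = Add(b, Pow(b, 2)) (Function('M')(b) = Add(Pow(b, 2), b) = Add(b, Pow(b, 2)))
Pow(Function('M')(Function('c')(3, G)), 2) = Pow(Mul(Add(1, Mul(-5, -20)), Add(1, Add(1, Mul(-5, -20)))), 2) = Pow(Mul(Add(1, 100), Add(1, Add(1, 100))), 2) = Pow(Mul(101, Add(1, 101)), 2) = Pow(Mul(101, 102), 2) = Pow(10302, 2) = 106131204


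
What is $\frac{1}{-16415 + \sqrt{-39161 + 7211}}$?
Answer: $- \frac{3283}{53896835} - \frac{3 i \sqrt{142}}{53896835} \approx -6.0913 \cdot 10^{-5} - 6.6329 \cdot 10^{-7} i$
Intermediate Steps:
$\frac{1}{-16415 + \sqrt{-39161 + 7211}} = \frac{1}{-16415 + \sqrt{-31950}} = \frac{1}{-16415 + 15 i \sqrt{142}}$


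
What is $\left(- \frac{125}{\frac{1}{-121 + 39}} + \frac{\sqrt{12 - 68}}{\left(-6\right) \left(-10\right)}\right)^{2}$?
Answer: $\frac{\left(307500 + i \sqrt{14}\right)^{2}}{900} \approx 1.0506 \cdot 10^{8} + 2556.8 i$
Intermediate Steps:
$\left(- \frac{125}{\frac{1}{-121 + 39}} + \frac{\sqrt{12 - 68}}{\left(-6\right) \left(-10\right)}\right)^{2} = \left(- \frac{125}{\frac{1}{-82}} + \frac{\sqrt{-56}}{60}\right)^{2} = \left(- \frac{125}{- \frac{1}{82}} + 2 i \sqrt{14} \cdot \frac{1}{60}\right)^{2} = \left(\left(-125\right) \left(-82\right) + \frac{i \sqrt{14}}{30}\right)^{2} = \left(10250 + \frac{i \sqrt{14}}{30}\right)^{2}$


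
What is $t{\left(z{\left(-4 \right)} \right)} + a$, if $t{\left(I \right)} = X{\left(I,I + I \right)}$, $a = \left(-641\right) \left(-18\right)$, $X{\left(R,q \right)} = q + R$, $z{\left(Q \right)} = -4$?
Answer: $11526$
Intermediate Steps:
$X{\left(R,q \right)} = R + q$
$a = 11538$
$t{\left(I \right)} = 3 I$ ($t{\left(I \right)} = I + \left(I + I\right) = I + 2 I = 3 I$)
$t{\left(z{\left(-4 \right)} \right)} + a = 3 \left(-4\right) + 11538 = -12 + 11538 = 11526$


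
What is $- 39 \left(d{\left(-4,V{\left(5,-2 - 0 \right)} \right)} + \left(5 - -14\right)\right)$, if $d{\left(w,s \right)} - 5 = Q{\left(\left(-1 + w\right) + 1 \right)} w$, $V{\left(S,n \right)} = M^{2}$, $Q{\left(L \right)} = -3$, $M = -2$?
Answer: $-1404$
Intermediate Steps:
$V{\left(S,n \right)} = 4$ ($V{\left(S,n \right)} = \left(-2\right)^{2} = 4$)
$d{\left(w,s \right)} = 5 - 3 w$
$- 39 \left(d{\left(-4,V{\left(5,-2 - 0 \right)} \right)} + \left(5 - -14\right)\right) = - 39 \left(\left(5 - -12\right) + \left(5 - -14\right)\right) = - 39 \left(\left(5 + 12\right) + \left(5 + 14\right)\right) = - 39 \left(17 + 19\right) = \left(-39\right) 36 = -1404$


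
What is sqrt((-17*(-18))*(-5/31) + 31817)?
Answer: sqrt(30528707)/31 ≈ 178.23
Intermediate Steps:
sqrt((-17*(-18))*(-5/31) + 31817) = sqrt(306*(-5*1/31) + 31817) = sqrt(306*(-5/31) + 31817) = sqrt(-1530/31 + 31817) = sqrt(984797/31) = sqrt(30528707)/31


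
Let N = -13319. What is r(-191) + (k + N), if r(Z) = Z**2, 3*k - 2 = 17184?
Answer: 86672/3 ≈ 28891.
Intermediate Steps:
k = 17186/3 (k = 2/3 + (1/3)*17184 = 2/3 + 5728 = 17186/3 ≈ 5728.7)
r(-191) + (k + N) = (-191)**2 + (17186/3 - 13319) = 36481 - 22771/3 = 86672/3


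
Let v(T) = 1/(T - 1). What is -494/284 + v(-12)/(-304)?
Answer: -488001/280592 ≈ -1.7392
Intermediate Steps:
v(T) = 1/(-1 + T)
-494/284 + v(-12)/(-304) = -494/284 + 1/(-1 - 12*(-304)) = -494*1/284 - 1/304/(-13) = -247/142 - 1/13*(-1/304) = -247/142 + 1/3952 = -488001/280592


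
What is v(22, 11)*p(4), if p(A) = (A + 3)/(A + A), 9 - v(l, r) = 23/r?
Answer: 133/22 ≈ 6.0455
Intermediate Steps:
v(l, r) = 9 - 23/r
p(A) = (3 + A)/(2*A) (p(A) = (3 + A)/((2*A)) = (3 + A)*(1/(2*A)) = (3 + A)/(2*A))
v(22, 11)*p(4) = (9 - 23/11)*((½)*(3 + 4)/4) = (9 - 23*1/11)*((½)*(¼)*7) = (9 - 23/11)*(7/8) = (76/11)*(7/8) = 133/22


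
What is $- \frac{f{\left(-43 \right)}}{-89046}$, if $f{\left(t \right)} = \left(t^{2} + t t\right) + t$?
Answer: $\frac{215}{5238} \approx 0.041046$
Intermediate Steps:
$f{\left(t \right)} = t + 2 t^{2}$ ($f{\left(t \right)} = \left(t^{2} + t^{2}\right) + t = 2 t^{2} + t = t + 2 t^{2}$)
$- \frac{f{\left(-43 \right)}}{-89046} = - \frac{\left(-43\right) \left(1 + 2 \left(-43\right)\right)}{-89046} = - \frac{- 43 \left(1 - 86\right) \left(-1\right)}{89046} = - \frac{\left(-43\right) \left(-85\right) \left(-1\right)}{89046} = - \frac{3655 \left(-1\right)}{89046} = \left(-1\right) \left(- \frac{215}{5238}\right) = \frac{215}{5238}$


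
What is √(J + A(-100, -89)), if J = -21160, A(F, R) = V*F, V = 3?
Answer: 2*I*√5365 ≈ 146.49*I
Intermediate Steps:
A(F, R) = 3*F
√(J + A(-100, -89)) = √(-21160 + 3*(-100)) = √(-21160 - 300) = √(-21460) = 2*I*√5365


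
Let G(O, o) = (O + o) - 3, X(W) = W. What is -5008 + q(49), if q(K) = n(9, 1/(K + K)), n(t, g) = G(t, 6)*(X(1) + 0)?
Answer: -4996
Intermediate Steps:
G(O, o) = -3 + O + o
n(t, g) = 3 + t (n(t, g) = (-3 + t + 6)*(1 + 0) = (3 + t)*1 = 3 + t)
q(K) = 12 (q(K) = 3 + 9 = 12)
-5008 + q(49) = -5008 + 12 = -4996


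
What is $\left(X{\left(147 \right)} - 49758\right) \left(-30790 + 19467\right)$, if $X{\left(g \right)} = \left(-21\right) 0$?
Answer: $563409834$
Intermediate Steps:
$X{\left(g \right)} = 0$
$\left(X{\left(147 \right)} - 49758\right) \left(-30790 + 19467\right) = \left(0 - 49758\right) \left(-30790 + 19467\right) = \left(-49758\right) \left(-11323\right) = 563409834$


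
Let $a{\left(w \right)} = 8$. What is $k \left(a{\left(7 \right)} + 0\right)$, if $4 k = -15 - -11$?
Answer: $-8$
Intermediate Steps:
$k = -1$ ($k = \frac{-15 - -11}{4} = \frac{-15 + 11}{4} = \frac{1}{4} \left(-4\right) = -1$)
$k \left(a{\left(7 \right)} + 0\right) = - (8 + 0) = \left(-1\right) 8 = -8$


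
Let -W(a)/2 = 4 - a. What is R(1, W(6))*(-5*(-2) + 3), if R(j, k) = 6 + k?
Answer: 130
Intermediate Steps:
W(a) = -8 + 2*a (W(a) = -2*(4 - a) = -8 + 2*a)
R(1, W(6))*(-5*(-2) + 3) = (6 + (-8 + 2*6))*(-5*(-2) + 3) = (6 + (-8 + 12))*(10 + 3) = (6 + 4)*13 = 10*13 = 130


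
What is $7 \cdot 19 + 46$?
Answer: $179$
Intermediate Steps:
$7 \cdot 19 + 46 = 133 + 46 = 179$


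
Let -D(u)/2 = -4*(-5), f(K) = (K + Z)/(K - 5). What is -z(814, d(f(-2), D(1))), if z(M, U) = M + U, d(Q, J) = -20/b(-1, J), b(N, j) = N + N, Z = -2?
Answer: -824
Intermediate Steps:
f(K) = (-2 + K)/(-5 + K) (f(K) = (K - 2)/(K - 5) = (-2 + K)/(-5 + K))
b(N, j) = 2*N
D(u) = -40 (D(u) = -(-8)*(-5) = -2*20 = -40)
d(Q, J) = 10 (d(Q, J) = -20/(2*(-1)) = -20/(-2) = -20*(-1/2) = 10)
-z(814, d(f(-2), D(1))) = -(814 + 10) = -1*824 = -824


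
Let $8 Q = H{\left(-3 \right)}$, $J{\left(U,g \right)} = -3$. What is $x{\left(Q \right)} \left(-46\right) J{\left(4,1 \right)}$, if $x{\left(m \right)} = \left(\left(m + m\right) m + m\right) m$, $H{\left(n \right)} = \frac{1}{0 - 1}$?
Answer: $\frac{207}{128} \approx 1.6172$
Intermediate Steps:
$H{\left(n \right)} = -1$ ($H{\left(n \right)} = \frac{1}{-1} = -1$)
$Q = - \frac{1}{8}$ ($Q = \frac{1}{8} \left(-1\right) = - \frac{1}{8} \approx -0.125$)
$x{\left(m \right)} = m \left(m + 2 m^{2}\right)$ ($x{\left(m \right)} = \left(2 m m + m\right) m = \left(2 m^{2} + m\right) m = \left(m + 2 m^{2}\right) m = m \left(m + 2 m^{2}\right)$)
$x{\left(Q \right)} \left(-46\right) J{\left(4,1 \right)} = \left(- \frac{1}{8}\right)^{2} \left(1 + 2 \left(- \frac{1}{8}\right)\right) \left(-46\right) \left(-3\right) = \frac{1 - \frac{1}{4}}{64} \left(-46\right) \left(-3\right) = \frac{1}{64} \cdot \frac{3}{4} \left(-46\right) \left(-3\right) = \frac{3}{256} \left(-46\right) \left(-3\right) = \left(- \frac{69}{128}\right) \left(-3\right) = \frac{207}{128}$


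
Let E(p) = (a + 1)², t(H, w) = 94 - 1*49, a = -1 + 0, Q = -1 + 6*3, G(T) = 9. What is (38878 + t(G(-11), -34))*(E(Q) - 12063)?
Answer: -469528149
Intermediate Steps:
Q = 17 (Q = -1 + 18 = 17)
a = -1
t(H, w) = 45 (t(H, w) = 94 - 49 = 45)
E(p) = 0 (E(p) = (-1 + 1)² = 0² = 0)
(38878 + t(G(-11), -34))*(E(Q) - 12063) = (38878 + 45)*(0 - 12063) = 38923*(-12063) = -469528149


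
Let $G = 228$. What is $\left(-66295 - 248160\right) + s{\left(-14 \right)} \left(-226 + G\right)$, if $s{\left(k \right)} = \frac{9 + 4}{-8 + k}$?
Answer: $- \frac{3459018}{11} \approx -3.1446 \cdot 10^{5}$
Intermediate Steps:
$s{\left(k \right)} = \frac{13}{-8 + k}$
$\left(-66295 - 248160\right) + s{\left(-14 \right)} \left(-226 + G\right) = \left(-66295 - 248160\right) + \frac{13}{-8 - 14} \left(-226 + 228\right) = -314455 + \frac{13}{-22} \cdot 2 = -314455 + 13 \left(- \frac{1}{22}\right) 2 = -314455 - \frac{13}{11} = - \frac{3459018}{11}$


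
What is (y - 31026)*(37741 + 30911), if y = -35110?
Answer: -4540368672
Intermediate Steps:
(y - 31026)*(37741 + 30911) = (-35110 - 31026)*(37741 + 30911) = -66136*68652 = -4540368672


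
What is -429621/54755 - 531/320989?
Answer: -137932690074/17575752695 ≈ -7.8479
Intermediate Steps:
-429621/54755 - 531/320989 = -137932690074/17575752695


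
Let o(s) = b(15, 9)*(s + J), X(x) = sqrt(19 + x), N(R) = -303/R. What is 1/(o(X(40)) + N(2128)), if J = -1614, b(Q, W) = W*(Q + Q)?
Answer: -657793274768/286646754595612683 - 135851520*sqrt(59)/95548918198537561 ≈ -2.3057e-6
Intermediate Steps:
b(Q, W) = 2*Q*W (b(Q, W) = W*(2*Q) = 2*Q*W)
o(s) = -435780 + 270*s (o(s) = (2*15*9)*(s - 1614) = 270*(-1614 + s) = -435780 + 270*s)
1/(o(X(40)) + N(2128)) = 1/((-435780 + 270*sqrt(19 + 40)) - 303/2128) = 1/((-435780 + 270*sqrt(59)) - 303*1/2128) = 1/((-435780 + 270*sqrt(59)) - 303/2128) = 1/(-927340143/2128 + 270*sqrt(59))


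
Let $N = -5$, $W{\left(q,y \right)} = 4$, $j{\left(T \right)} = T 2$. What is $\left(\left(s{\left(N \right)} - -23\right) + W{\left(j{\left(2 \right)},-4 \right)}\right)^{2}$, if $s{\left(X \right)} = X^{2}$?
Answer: $2704$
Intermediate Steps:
$j{\left(T \right)} = 2 T$
$\left(\left(s{\left(N \right)} - -23\right) + W{\left(j{\left(2 \right)},-4 \right)}\right)^{2} = \left(\left(\left(-5\right)^{2} - -23\right) + 4\right)^{2} = \left(\left(25 + 23\right) + 4\right)^{2} = \left(48 + 4\right)^{2} = 52^{2} = 2704$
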